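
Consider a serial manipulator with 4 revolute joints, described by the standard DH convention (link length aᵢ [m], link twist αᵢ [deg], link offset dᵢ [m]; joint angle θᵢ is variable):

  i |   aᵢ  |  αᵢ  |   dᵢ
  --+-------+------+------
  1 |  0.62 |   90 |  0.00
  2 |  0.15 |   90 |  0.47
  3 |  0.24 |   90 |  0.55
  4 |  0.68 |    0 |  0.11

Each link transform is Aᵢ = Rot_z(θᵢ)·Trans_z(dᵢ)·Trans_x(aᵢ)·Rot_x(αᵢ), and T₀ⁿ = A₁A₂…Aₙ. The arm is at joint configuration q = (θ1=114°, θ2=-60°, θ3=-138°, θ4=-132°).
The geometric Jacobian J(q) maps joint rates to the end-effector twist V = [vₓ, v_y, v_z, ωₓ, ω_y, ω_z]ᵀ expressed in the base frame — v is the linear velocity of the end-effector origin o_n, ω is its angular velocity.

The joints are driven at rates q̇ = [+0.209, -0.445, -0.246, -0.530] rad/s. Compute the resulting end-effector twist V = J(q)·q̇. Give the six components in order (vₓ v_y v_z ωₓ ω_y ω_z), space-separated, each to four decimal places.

o_n = [0.3510, 0.9219, -0.2269]
J₁: ẑ×o_n = [-0.9219, 0.3510, 0.0000], ω = ẑ
J2: z=[0.9135, 0.4067, 0.0000] o=[-0.2522, 0.5664, 0.0000] → [-0.0923, 0.2073, 0.0794, 0.9135, 0.4067, 0.0000]
J3: z=[0.3522, -0.7912, -0.5000] o=[0.1467, 0.8261, -0.1299] → [0.1246, -0.0680, 0.1954, 0.3522, -0.7912, -0.5000]
J4: z=[0.8150, -0.0034, 0.5795] o=[0.2300, 0.2442, -0.2504] → [-0.3928, 0.0509, 0.5527, 0.8150, -0.0034, 0.5795]
V = J·q̇ = [0.0259, -0.0291, -0.3764, -0.9251, 0.0154, 0.0249]

0.0259 -0.0291 -0.3764 -0.9251 0.0154 0.0249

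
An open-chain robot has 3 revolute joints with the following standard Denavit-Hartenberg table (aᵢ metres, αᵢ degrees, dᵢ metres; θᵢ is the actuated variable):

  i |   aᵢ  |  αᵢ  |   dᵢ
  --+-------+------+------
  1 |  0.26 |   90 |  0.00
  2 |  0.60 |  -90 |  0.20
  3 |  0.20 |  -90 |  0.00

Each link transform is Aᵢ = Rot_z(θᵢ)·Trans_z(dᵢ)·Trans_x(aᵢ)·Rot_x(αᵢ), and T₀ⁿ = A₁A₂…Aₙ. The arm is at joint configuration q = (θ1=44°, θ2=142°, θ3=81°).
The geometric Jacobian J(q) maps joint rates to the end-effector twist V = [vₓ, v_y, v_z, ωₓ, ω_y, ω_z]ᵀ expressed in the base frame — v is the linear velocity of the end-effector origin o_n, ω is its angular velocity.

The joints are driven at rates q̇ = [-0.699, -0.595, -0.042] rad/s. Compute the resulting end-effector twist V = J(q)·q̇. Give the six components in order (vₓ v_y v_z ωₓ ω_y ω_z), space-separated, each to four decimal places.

0.0460 0.2734 0.3011 -0.3947 0.4460 -0.6659

o_n = [-0.1691, -0.1667, 0.3887]
J₁: ẑ×o_n = [0.1667, -0.1691, 0.0000], ω = ẑ
J2: z=[0.6947, -0.7193, 0.0000] o=[0.1870, 0.1806, 0.0000] → [-0.2796, -0.2700, -0.4975, 0.6947, -0.7193, 0.0000]
J3: z=[-0.4429, -0.4277, -0.7880] o=[-0.0141, -0.2917, 0.3694] → [0.0902, 0.1306, -0.1216, -0.4429, -0.4277, -0.7880]
V = J·q̇ = [0.0460, 0.2734, 0.3011, -0.3947, 0.4460, -0.6659]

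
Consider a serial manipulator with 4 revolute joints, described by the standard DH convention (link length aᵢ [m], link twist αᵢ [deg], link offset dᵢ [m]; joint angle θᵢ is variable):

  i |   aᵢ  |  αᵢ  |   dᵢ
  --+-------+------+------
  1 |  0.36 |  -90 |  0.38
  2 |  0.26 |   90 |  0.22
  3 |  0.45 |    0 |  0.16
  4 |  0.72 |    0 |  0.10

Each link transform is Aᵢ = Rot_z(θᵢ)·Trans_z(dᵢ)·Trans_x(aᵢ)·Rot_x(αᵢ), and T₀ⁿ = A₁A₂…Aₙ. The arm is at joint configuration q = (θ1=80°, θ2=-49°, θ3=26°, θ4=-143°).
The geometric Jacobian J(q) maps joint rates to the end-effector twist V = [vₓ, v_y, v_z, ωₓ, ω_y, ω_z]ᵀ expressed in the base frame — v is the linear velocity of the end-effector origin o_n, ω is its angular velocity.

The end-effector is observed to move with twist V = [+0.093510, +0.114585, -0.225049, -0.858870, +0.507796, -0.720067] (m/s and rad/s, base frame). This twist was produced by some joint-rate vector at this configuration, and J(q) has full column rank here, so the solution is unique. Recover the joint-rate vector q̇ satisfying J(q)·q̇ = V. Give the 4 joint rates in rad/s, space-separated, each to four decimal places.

o_n = [0.2877, 0.3405, 0.8054]
J₁: ẑ×o_n = [-0.3405, 0.2877, 0.0000], ω = ẑ
J2: z=[-0.9848, 0.1736, 0.0000] o=[0.0625, 0.3545, 0.3800] → [0.0739, 0.4189, -0.0253, -0.9848, 0.1736, 0.0000]
J3: z=[-0.1311, -0.7432, 0.6561] o=[-0.1245, 0.5607, 0.5762] → [-0.0258, 0.3005, 0.3353, -0.1311, -0.7432, 0.6561]
J4: z=[-0.1311, -0.7432, 0.6561] o=[-0.2937, 0.7374, 0.9864] → [0.3950, 0.3577, 0.4842, -0.1311, -0.7432, 0.6561]
q̇ = J⁺·V = [-0.4150, 0.9340, -0.1590, -0.3060]

-0.4150 0.9340 -0.1590 -0.3060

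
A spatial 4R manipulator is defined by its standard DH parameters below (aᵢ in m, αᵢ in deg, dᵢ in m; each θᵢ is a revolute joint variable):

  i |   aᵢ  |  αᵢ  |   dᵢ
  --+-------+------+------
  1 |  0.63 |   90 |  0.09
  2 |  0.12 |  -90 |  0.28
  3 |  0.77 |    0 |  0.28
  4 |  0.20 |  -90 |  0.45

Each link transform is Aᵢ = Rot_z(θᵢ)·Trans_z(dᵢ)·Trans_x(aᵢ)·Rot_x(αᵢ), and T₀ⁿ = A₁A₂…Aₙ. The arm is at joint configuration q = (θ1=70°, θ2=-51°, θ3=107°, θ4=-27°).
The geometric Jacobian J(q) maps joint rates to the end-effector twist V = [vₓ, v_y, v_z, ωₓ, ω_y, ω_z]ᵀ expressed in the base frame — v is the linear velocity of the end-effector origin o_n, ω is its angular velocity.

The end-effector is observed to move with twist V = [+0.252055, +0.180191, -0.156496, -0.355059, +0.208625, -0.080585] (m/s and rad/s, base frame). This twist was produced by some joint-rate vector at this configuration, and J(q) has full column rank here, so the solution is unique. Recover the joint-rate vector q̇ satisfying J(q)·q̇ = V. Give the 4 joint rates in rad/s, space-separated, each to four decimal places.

o_n = [-0.2196, 1.3069, 0.6041]
J₁: ẑ×o_n = [-1.3069, -0.2196, 0.0000], ω = ẑ
J2: z=[0.9397, -0.3420, 0.0000] o=[0.2155, 0.5920, 0.0900] → [-0.1758, -0.4831, 0.5230, 0.9397, -0.3420, 0.0000]
J3: z=[0.2658, 0.7303, 0.6293] o=[0.5044, 0.5672, -0.0033] → [-0.0220, -0.6171, 0.7253, 0.2658, 0.7303, 0.6293]
J4: z=[0.2658, 0.7303, 0.6293] o=[-0.1616, 0.8904, 0.3479] → [-0.0750, -0.1046, 0.1531, 0.2658, 0.7303, 0.6293]
q̇ = J⁺·V = [-0.1410, -0.4050, 0.0710, 0.0250]

-0.1410 -0.4050 0.0710 0.0250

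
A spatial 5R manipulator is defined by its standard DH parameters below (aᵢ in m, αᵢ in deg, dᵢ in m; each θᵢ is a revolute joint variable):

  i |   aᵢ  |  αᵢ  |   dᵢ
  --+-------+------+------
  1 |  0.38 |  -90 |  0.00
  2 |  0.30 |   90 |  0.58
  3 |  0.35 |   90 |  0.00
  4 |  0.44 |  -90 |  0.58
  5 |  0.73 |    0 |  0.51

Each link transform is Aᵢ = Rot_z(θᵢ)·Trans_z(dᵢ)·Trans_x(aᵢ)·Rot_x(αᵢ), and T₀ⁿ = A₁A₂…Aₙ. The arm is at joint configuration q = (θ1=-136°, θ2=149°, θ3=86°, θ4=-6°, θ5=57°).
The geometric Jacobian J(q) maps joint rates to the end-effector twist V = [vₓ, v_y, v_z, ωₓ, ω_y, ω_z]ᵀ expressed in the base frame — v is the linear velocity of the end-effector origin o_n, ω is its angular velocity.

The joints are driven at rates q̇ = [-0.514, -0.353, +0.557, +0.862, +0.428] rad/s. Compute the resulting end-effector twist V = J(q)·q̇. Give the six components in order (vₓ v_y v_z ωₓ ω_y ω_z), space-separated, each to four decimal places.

-2.1645 -1.0765 -0.2450 -0.0879 0.4274 -1.8008

o_n = [1.0507, -1.5093, -0.5421]
J₁: ẑ×o_n = [1.5093, 1.0507, -0.0000], ω = ẑ
J2: z=[0.6947, -0.7193, 0.0000] o=[-0.2733, -0.2640, 0.0000] → [0.3899, 0.3766, 0.0874, 0.6947, -0.7193, 0.0000]
J3: z=[-0.3705, -0.3578, -0.8572] o=[0.3145, -0.5026, -0.1545] → [-0.7243, -0.7746, 0.6364, -0.3705, -0.3578, -0.8572]
J4: z=[0.5666, 0.6442, -0.5138] o=[0.5721, -0.7392, -0.1671] → [-0.6372, -0.0334, -0.7446, 0.5666, 0.6442, -0.5138]
J5: z=[-0.2915, -0.4265, -0.8562] o=[1.2399, -0.6449, -0.4414] → [-0.6971, 0.1326, 0.1713, -0.2915, -0.4265, -0.8562]
V = J·q̇ = [-2.1645, -1.0765, -0.2450, -0.0879, 0.4274, -1.8008]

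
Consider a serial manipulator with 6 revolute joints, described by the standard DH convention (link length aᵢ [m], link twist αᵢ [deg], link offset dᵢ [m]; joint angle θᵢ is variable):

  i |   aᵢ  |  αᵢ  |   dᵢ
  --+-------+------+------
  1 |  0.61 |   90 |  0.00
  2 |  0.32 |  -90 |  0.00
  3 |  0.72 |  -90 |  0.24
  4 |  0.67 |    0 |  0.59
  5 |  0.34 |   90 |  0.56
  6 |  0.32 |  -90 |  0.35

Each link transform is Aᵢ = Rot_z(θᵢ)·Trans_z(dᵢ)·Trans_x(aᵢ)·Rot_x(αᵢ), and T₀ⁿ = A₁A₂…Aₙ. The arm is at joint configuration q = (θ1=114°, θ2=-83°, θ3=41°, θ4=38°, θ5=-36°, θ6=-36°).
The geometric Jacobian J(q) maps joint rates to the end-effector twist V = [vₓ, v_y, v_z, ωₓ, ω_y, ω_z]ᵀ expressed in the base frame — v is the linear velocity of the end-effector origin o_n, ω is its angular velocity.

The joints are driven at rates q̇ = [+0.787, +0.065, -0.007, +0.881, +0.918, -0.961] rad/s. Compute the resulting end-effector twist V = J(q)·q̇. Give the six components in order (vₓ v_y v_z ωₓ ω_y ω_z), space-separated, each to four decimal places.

0.7149 -2.9457 -0.3823 -0.7106 -1.5283 1.8657

o_n = [-2.1426, 0.0294, -1.0645]
J₁: ẑ×o_n = [-0.0294, -2.1426, 0.0000], ω = ẑ
J2: z=[0.9135, 0.4067, 0.0000] o=[-0.2481, 0.5573, 0.0000] → [-0.4330, 0.9725, 0.2883, 0.9135, 0.4067, 0.0000]
J3: z=[-0.4037, 0.9067, 0.1219] o=[-0.2640, 0.5929, -0.3176] → [-0.6086, -0.5305, 1.9309, -0.4037, 0.9067, 0.1219]
J4: z=[-0.6569, -0.3800, 0.6512] o=[-0.8193, 0.6789, -0.8277] → [0.5129, -1.0172, -0.0761, -0.6569, -0.3800, 0.6512]
J5: z=[-0.6569, -0.3800, 0.6512] o=[-1.3766, -0.0159, -0.8893] → [0.0371, -0.6139, -0.3208, -0.6569, -0.3800, 0.6512]
J6: z=[-0.4257, 0.8998, 0.0957] o=[-1.9560, -0.3016, -0.7806] → [-0.2871, -0.1387, 0.0270, -0.4257, 0.8998, 0.0957]
V = J·q̇ = [0.7149, -2.9457, -0.3823, -0.7106, -1.5283, 1.8657]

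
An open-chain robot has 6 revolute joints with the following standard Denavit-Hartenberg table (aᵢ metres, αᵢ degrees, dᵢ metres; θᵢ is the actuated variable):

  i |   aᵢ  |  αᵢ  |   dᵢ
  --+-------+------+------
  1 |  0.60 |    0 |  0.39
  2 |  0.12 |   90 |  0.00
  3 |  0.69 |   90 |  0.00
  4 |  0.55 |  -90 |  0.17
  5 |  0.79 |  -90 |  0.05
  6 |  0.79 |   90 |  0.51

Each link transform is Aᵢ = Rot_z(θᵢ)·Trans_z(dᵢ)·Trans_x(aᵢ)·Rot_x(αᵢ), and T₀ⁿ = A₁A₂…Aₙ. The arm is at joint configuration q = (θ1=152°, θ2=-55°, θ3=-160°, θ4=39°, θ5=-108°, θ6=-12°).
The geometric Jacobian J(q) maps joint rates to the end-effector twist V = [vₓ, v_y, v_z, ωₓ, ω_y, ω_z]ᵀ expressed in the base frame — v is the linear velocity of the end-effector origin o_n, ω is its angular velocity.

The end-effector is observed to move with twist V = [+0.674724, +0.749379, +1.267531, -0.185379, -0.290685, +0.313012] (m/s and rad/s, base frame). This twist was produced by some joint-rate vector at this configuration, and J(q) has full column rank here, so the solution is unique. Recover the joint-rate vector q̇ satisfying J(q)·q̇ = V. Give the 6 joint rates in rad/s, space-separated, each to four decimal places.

-0.0180 0.8030 -0.9900 -0.6140 0.3400 0.8460

o_n = [0.1541, -1.0703, 1.7578]
J₁: ẑ×o_n = [1.0703, 0.1541, -0.0000], ω = ẑ
J2: z=[0.0000, 0.0000, 1.0000] o=[-0.5298, 0.2817, 0.3900] → [1.3520, 0.6838, -0.0000, 0.0000, 0.0000, 1.0000]
J3: z=[0.9925, 0.1219, 0.0000] o=[-0.5444, 0.4008, 0.3900] → [0.1667, -1.3576, -1.5453, 0.9925, 0.1219, 0.0000]
J4: z=[0.0417, -0.3395, 0.9397] o=[-0.4654, -0.2428, 0.1540] → [0.2332, 0.5152, 0.1758, 0.0417, -0.3395, 0.9397]
J5: z=[0.6993, 0.6817, 0.2152] o=[-0.0658, -0.6570, 0.1676] → [1.1730, -1.0647, -0.4389, 0.6993, 0.6817, 0.2152]
J6: z=[0.6916, -0.7213, 0.0376] o=[-0.1737, -0.7197, 0.9492] → [-0.5701, -0.5469, -0.0060, 0.6916, -0.7213, 0.0376]
q̇ = J⁺·V = [-0.0180, 0.8030, -0.9900, -0.6140, 0.3400, 0.8460]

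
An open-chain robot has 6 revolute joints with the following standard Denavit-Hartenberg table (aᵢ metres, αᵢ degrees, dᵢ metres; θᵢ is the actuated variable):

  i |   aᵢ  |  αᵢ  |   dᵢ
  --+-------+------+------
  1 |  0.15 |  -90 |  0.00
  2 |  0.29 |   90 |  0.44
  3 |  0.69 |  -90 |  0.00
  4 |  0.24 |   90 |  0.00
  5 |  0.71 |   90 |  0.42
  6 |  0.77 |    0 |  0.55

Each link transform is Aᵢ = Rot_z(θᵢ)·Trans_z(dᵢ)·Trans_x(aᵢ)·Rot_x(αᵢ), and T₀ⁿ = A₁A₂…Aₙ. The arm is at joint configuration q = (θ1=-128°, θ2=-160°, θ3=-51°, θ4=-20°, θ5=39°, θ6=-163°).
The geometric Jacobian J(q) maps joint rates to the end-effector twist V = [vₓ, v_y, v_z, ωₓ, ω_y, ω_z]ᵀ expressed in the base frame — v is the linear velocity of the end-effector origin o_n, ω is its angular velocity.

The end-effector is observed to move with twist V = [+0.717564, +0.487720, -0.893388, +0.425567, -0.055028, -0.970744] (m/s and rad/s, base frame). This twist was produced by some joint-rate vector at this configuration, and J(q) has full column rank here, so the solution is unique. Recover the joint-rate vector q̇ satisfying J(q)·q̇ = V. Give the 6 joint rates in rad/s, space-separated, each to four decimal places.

0.5060 -0.4820 0.8620 -0.4300 0.8550 -0.9430

o_n = [-0.2052, 0.9344, -0.1241]
J₁: ẑ×o_n = [-0.9344, -0.2052, 0.0000], ω = ẑ
J2: z=[0.7880, -0.6157, 0.0000] o=[-0.0923, -0.1182, 0.0000] → [0.0764, 0.0978, 0.7600, 0.7880, -0.6157, 0.0000]
J3: z=[0.2106, 0.2695, -0.9397] o=[0.4221, -0.1744, 0.0992] → [0.9817, 0.6365, 0.4025, 0.2106, 0.2695, -0.9397]
J4: z=[0.9455, 0.1880, 0.2658] o=[0.2508, 0.4773, 0.2477] → [-0.1914, 0.2304, 0.5179, 0.9455, 0.1880, 0.2658]
J5: z=[0.2828, -0.0698, -0.9566] o=[0.2121, 0.7125, 0.2191] → [0.2363, 0.4962, 0.0337, 0.2828, -0.0698, -0.9566]
J6: z=[-0.8363, 0.4704, -0.2815] o=[0.6643, 1.3077, -0.1297] → [-0.1025, 0.2494, 0.7212, -0.8363, 0.4704, -0.2815]
q̇ = J⁺·V = [0.5060, -0.4820, 0.8620, -0.4300, 0.8550, -0.9430]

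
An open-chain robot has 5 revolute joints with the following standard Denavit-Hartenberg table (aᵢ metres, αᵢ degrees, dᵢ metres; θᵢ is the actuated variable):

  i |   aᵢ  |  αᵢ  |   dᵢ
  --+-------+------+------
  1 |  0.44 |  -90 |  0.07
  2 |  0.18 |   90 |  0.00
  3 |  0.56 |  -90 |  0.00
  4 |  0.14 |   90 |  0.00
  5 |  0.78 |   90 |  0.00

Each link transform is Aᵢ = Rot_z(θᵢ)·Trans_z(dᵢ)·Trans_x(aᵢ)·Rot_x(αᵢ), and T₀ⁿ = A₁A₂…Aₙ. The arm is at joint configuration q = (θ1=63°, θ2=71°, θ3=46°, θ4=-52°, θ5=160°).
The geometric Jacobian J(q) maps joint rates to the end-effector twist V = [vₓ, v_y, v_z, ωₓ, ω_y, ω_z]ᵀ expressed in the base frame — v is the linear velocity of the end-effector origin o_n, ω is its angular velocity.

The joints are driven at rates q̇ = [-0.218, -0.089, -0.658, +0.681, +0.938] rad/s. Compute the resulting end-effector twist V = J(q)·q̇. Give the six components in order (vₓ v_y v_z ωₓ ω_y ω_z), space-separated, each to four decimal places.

o_n = [-0.2726, 0.1820, -0.1989]
J₁: ẑ×o_n = [-0.1820, -0.2726, 0.0000], ω = ẑ
J2: z=[-0.8910, 0.4540, 0.0000] o=[0.1998, 0.3920, 0.0700] → [-0.1221, -0.2396, 0.4016, -0.8910, 0.4540, 0.0000]
J3: z=[0.4293, 0.8425, 0.3256] o=[0.2264, 0.4443, -0.1002] → [0.0022, -0.1201, 0.3078, 0.4293, 0.8425, 0.3256]
J4: z=[-0.7253, 0.1067, 0.6801] o=[-0.0751, 0.7400, -0.4680] → [0.4082, 0.0608, 0.4258, -0.7253, 0.1067, 0.6801]
J5: z=[0.6884, 0.1025, 0.7180] o=[-0.0741, 0.8784, -0.4887] → [0.5298, -0.3420, -0.4591, 0.6884, 0.1025, 0.7180]
V = J·q̇ = [0.8240, -0.1197, -0.3790, -0.0513, -0.4259, 0.7045]

0.8240 -0.1197 -0.3790 -0.0513 -0.4259 0.7045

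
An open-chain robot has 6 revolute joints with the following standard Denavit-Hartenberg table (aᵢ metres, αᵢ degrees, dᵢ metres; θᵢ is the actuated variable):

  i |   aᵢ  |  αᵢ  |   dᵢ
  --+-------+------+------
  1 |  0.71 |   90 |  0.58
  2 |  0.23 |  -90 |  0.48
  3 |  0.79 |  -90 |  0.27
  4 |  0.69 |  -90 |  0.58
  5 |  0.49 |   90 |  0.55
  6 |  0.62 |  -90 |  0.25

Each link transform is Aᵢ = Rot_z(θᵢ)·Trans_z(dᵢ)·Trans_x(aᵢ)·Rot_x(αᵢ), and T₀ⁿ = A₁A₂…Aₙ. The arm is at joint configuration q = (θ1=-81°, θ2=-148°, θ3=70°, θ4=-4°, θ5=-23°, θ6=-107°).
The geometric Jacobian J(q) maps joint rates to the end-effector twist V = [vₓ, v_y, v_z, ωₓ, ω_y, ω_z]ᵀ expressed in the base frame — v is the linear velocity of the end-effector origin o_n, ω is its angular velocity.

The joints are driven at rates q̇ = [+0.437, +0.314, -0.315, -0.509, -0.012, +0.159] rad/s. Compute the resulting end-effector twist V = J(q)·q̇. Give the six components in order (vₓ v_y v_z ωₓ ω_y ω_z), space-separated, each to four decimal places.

o_n = [1.5345, -0.7420, 0.3034]
J₁: ẑ×o_n = [0.7420, 1.5345, -0.0000], ω = ẑ
J2: z=[-0.9877, -0.1564, 0.0000] o=[0.1111, -0.7013, 0.5800] → [0.0433, -0.2732, 0.2630, -0.9877, -0.1564, 0.0000]
J3: z=[0.0829, -0.5234, -0.8480] o=[-0.3935, -0.5837, 0.4581] → [-0.0533, -1.6222, 0.9960, 0.0829, -0.5234, -0.8480]
J4: z=[0.4625, -0.7336, 0.4980] o=[0.3262, -0.3826, 0.0860] → [0.0195, 0.5011, 0.7201, 0.4625, -0.7336, 0.4980]
J5: z=[-0.0211, 0.5524, 0.8333] o=[1.2061, -0.5349, 0.2092] → [0.2247, 0.2757, -0.1770, -0.0211, 0.5524, 0.8333]
J6: z=[0.0794, -0.8300, 0.5521] o=[1.6828, -0.1929, 0.6547] → [0.5947, -0.0540, -0.1667, 0.0794, -0.8300, 0.5521]
V = J·q̇ = [0.4366, 0.8288, -0.6221, -0.5588, 0.3506, 0.5285]

0.4366 0.8288 -0.6221 -0.5588 0.3506 0.5285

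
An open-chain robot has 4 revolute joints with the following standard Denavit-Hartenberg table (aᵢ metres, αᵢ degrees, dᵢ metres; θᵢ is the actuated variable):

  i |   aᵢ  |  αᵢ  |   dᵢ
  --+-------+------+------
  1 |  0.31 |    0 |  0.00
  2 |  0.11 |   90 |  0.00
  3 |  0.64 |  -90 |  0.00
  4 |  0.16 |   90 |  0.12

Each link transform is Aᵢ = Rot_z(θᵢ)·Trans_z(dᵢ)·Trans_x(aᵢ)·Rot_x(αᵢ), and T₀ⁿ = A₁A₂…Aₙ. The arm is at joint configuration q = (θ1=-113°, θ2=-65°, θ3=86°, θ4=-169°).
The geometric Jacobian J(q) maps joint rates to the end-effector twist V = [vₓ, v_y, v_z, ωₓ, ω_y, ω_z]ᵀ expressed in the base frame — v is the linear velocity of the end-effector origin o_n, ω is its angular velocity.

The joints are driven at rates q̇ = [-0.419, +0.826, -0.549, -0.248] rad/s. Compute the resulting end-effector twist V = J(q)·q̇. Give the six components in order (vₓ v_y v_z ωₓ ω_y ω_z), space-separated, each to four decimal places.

o_n = [-0.1462, -0.2557, 0.4901]
J₁: ẑ×o_n = [0.2557, -0.1462, 0.0000], ω = ẑ
J2: z=[0.0000, 0.0000, 1.0000] o=[-0.1211, -0.2854, 0.0000] → [-0.0297, -0.0250, 0.0000, 0.0000, 0.0000, 1.0000]
J3: z=[-0.0349, 0.9994, 0.0000] o=[-0.2311, -0.2892, 0.0000] → [0.4898, 0.0171, -0.0860, -0.0349, 0.9994, 0.0000]
J4: z=[0.9970, 0.0348, 0.0698] o=[-0.2757, -0.2908, 0.6384] → [-0.0076, 0.1569, 0.0305, 0.9970, 0.0348, 0.0698]
V = J·q̇ = [-0.3987, -0.0077, 0.0397, -0.2281, -0.5573, 0.3897]

-0.3987 -0.0077 0.0397 -0.2281 -0.5573 0.3897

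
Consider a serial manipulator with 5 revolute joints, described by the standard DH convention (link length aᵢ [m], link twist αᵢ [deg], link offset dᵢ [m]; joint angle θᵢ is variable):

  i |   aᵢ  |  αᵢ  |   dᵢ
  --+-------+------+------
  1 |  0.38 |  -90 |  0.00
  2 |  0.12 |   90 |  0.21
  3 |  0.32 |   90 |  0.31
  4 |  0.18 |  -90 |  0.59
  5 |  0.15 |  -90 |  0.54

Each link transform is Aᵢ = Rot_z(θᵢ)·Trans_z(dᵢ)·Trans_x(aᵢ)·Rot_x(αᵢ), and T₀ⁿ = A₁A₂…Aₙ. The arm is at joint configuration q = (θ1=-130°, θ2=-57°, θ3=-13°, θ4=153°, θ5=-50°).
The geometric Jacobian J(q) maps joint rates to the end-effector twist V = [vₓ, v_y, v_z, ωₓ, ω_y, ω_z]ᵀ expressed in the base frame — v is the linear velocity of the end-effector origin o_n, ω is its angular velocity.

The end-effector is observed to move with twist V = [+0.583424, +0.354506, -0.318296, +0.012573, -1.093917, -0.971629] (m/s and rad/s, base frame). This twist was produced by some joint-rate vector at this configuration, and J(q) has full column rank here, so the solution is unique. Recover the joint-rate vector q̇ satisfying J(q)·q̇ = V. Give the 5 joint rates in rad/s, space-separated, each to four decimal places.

-0.2220 0.2430 -0.5590 -0.4180 0.6120

o_n = [-0.5326, 0.0471, -0.1973]
J₁: ẑ×o_n = [-0.0471, -0.5326, 0.0000], ω = ẑ
J2: z=[0.7660, -0.6428, 0.0000] o=[-0.2443, -0.2911, 0.0000] → [0.1268, 0.1511, 0.0737, 0.7660, -0.6428, 0.0000]
J3: z=[0.5391, 0.6425, 0.5446] o=[-0.1254, -0.4761, 0.1006] → [-0.4764, -0.0612, 0.5437, 0.5391, 0.6425, 0.5446]
J4: z=[-0.6677, 0.7202, -0.1887] o=[-0.1226, -0.3608, 0.5310] → [-0.4475, -0.4089, 0.0230, -0.6677, 0.7202, -0.1887]
J5: z=[-0.2472, -0.4535, -0.8563] o=[-0.3901, 0.1586, 0.3331] → [0.1451, -0.0091, -0.0371, -0.2472, -0.4535, -0.8563]
q̇ = J⁺·V = [-0.2220, 0.2430, -0.5590, -0.4180, 0.6120]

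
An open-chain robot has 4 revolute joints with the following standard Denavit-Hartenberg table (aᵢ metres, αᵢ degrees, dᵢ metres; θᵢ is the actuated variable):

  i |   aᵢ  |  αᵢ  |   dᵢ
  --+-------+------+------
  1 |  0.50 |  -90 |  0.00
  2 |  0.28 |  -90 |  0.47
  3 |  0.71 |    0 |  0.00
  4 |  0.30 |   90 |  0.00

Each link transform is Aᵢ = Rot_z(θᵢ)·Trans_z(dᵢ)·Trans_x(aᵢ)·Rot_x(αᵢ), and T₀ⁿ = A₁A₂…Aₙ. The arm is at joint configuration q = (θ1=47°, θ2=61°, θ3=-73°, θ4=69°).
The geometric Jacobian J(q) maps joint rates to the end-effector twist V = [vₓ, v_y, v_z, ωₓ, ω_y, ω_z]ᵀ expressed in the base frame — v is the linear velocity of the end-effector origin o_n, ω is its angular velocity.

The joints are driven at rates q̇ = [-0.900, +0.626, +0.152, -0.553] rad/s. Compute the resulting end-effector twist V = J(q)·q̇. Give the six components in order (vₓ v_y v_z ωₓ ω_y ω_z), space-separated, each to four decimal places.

o_n = [-0.2544, 1.4425, -0.6882]
J₁: ẑ×o_n = [-1.4425, -0.2544, 0.0000], ω = ẑ
J2: z=[-0.7314, 0.6820, 0.0000] o=[0.3410, 0.3657, 0.0000] → [-0.4693, -0.5033, -0.3815, -0.7314, 0.6820, 0.0000]
J3: z=[-0.5965, -0.6397, -0.4848] o=[0.0898, 0.7855, -0.2449] → [0.6021, -0.0975, -0.6121, -0.5965, -0.6397, -0.4848]
J4: z=[-0.5965, -0.6397, -0.4848] o=[-0.3381, 1.3222, -0.4265] → [0.2258, -0.1967, -0.0183, -0.5965, -0.6397, -0.4848]
V = J·q̇ = [0.9711, 0.0079, -0.3217, -0.2186, 0.6834, -0.7056]

0.9711 0.0079 -0.3217 -0.2186 0.6834 -0.7056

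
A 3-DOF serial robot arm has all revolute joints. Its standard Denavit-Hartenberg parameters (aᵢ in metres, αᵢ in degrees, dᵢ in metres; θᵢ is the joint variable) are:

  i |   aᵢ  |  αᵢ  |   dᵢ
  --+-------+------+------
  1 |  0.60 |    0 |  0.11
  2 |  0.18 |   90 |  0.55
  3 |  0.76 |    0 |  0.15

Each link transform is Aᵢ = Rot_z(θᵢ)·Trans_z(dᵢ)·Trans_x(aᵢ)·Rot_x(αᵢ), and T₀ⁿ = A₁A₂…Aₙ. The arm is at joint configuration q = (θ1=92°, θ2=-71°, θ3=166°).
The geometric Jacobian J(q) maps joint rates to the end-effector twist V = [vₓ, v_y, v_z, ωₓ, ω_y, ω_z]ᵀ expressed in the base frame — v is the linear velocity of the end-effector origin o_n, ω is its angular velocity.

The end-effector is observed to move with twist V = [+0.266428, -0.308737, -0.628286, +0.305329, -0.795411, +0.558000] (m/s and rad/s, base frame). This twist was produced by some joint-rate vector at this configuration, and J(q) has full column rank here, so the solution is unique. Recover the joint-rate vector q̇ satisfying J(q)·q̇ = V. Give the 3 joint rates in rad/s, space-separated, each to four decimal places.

-0.3720 0.9300 0.8520

o_n = [-0.4876, 0.2598, 0.8439]
J₁: ẑ×o_n = [-0.2598, -0.4876, 0.0000], ω = ẑ
J2: z=[0.0000, 0.0000, 1.0000] o=[-0.0209, 0.5996, 0.1100] → [0.3398, -0.4666, 0.0000, 0.0000, 0.0000, 1.0000]
J3: z=[0.3584, -0.9336, 0.0000] o=[0.1471, 0.6641, 0.6600] → [-0.1716, -0.0659, -0.7374, 0.3584, -0.9336, 0.0000]
q̇ = J⁺·V = [-0.3720, 0.9300, 0.8520]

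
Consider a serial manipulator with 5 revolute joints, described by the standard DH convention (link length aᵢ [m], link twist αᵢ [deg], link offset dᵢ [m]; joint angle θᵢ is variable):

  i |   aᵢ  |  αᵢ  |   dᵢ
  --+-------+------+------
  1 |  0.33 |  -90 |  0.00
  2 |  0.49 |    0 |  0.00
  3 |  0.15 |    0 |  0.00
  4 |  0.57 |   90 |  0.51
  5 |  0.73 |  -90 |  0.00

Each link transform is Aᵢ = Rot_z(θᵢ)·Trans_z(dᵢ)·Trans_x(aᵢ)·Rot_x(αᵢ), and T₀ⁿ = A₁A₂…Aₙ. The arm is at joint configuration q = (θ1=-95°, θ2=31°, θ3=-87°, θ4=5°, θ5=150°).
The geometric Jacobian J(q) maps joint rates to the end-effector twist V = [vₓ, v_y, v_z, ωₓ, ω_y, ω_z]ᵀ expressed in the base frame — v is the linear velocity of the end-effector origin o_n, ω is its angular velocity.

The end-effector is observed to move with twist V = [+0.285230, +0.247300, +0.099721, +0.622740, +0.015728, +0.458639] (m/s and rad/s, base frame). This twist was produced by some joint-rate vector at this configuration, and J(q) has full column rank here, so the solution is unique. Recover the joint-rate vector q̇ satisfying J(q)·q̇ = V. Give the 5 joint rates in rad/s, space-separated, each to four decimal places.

o_n = [0.8024, -0.8680, -0.1764]
J₁: ẑ×o_n = [0.8680, 0.8024, -0.0000], ω = ẑ
J2: z=[0.9962, -0.0872, 0.0000] o=[-0.0288, -0.3287, 0.0000] → [0.0154, 0.1757, -0.4647, 0.9962, -0.0872, 0.0000]
J3: z=[0.9962, -0.0872, 0.0000] o=[-0.0654, -0.7472, -0.2524] → [-0.0066, -0.0757, -0.0447, 0.9962, -0.0872, 0.0000]
J4: z=[0.9962, -0.0872, 0.0000] o=[-0.0727, -0.8307, -0.1280] → [0.0042, 0.0482, 0.0391, 0.9962, -0.0872, 0.0000]
J5: z=[0.0677, 0.7742, 0.6293] o=[0.4041, -1.2325, 0.3150] → [-0.6098, 0.2839, -0.2837, 0.0677, 0.7742, 0.6293]
q̇ = J⁺·V = [0.4020, -0.3210, 0.7240, 0.2160, 0.0900]

0.4020 -0.3210 0.7240 0.2160 0.0900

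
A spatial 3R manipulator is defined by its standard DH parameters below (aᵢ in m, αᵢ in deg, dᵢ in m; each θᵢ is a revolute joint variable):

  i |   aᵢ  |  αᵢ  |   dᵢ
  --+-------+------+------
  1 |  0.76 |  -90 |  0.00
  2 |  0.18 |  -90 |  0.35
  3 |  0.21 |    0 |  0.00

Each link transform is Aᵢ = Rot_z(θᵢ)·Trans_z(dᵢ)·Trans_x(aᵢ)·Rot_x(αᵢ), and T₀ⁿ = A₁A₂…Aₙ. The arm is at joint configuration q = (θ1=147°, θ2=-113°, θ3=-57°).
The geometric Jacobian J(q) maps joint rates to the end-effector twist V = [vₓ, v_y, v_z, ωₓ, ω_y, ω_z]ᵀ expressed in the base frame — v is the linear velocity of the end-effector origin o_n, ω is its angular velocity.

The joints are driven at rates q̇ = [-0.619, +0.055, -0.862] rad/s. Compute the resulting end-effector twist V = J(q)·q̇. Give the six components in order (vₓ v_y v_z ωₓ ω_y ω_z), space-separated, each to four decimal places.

o_n = [-0.8275, -0.0900, 0.2710]
J₁: ẑ×o_n = [0.0900, -0.8275, 0.0000], ω = ẑ
J2: z=[-0.5446, -0.8387, 0.0000] o=[-0.6374, 0.4139, 0.0000] → [-0.2273, 0.1476, 0.1150, -0.5446, -0.8387, 0.0000]
J3: z=[-0.7720, 0.5013, 0.3907] o=[-0.7690, 0.0821, 0.1657] → [0.1200, 0.0584, 0.1621, -0.7720, 0.5013, 0.3907]
V = J·q̇ = [-0.1716, 0.4699, -0.1334, 0.6355, -0.4783, -0.9558]

-0.1716 0.4699 -0.1334 0.6355 -0.4783 -0.9558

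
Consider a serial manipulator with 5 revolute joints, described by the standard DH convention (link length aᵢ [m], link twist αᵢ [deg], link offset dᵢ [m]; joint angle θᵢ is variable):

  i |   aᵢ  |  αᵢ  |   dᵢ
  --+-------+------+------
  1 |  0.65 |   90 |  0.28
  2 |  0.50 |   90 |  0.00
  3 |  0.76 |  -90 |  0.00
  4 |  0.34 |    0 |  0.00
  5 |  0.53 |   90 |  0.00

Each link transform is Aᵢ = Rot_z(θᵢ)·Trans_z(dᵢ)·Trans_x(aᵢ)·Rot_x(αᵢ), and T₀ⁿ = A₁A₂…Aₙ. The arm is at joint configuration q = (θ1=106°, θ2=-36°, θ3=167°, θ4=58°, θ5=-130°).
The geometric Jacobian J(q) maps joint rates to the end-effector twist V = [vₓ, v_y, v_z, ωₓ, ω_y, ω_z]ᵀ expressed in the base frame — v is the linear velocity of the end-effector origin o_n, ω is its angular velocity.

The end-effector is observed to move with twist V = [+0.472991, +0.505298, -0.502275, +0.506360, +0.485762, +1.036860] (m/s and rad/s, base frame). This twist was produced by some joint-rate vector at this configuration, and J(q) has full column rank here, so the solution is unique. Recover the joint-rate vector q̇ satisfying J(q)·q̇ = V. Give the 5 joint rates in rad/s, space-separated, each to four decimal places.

0.5170 0.7970 -0.6130 0.8670 -0.6860

o_n = [0.2229, 0.1237, 0.4438]
J₁: ẑ×o_n = [-0.1237, 0.2229, 0.0000], ω = ẑ
J2: z=[0.9613, 0.2756, 0.0000] o=[-0.1792, 0.6248, 0.2800] → [0.0452, -0.1575, -0.5925, 0.9613, 0.2756, 0.0000]
J3: z=[0.1620, -0.5650, -0.8090] o=[-0.2907, 1.0137, -0.0139] → [-0.9786, -0.4896, 0.1460, 0.1620, -0.5650, -0.8090]
J4: z=[-0.8865, -0.4435, 0.1322] o=[0.0388, 0.4849, 0.4214] → [0.0378, 0.0443, 0.4018, -0.8865, -0.4435, 0.1322]
J5: z=[-0.8865, -0.4435, 0.1322] o=[0.0702, 0.5225, 0.7578] → [0.1920, -0.2582, 0.4212, -0.8865, -0.4435, 0.1322]
q̇ = J⁺·V = [0.5170, 0.7970, -0.6130, 0.8670, -0.6860]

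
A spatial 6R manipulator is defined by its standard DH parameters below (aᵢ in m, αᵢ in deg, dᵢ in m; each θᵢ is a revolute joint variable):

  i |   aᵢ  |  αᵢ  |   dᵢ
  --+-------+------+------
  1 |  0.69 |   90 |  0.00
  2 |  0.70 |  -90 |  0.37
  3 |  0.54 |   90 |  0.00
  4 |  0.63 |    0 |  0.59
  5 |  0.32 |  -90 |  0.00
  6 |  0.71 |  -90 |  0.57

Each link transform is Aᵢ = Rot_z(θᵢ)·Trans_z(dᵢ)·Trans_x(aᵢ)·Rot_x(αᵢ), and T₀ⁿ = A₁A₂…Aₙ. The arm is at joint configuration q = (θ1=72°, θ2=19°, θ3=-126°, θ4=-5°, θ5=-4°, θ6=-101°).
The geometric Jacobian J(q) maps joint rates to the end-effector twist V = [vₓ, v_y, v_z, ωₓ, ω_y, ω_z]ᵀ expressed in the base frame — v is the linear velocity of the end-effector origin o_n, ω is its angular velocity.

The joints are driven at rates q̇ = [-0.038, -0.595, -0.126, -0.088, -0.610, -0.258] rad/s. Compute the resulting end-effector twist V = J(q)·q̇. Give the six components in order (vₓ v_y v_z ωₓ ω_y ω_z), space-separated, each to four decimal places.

o_n = [0.5579, -0.7999, 0.0666]
J₁: ẑ×o_n = [0.7999, 0.5579, -0.0000], ω = ẑ
J2: z=[0.9511, -0.3090, 0.0000] o=[0.2132, 0.6562, 0.0000] → [-0.0206, -0.0634, -1.2784, 0.9511, -0.3090, 0.0000]
J3: z=[-0.1006, -0.3096, 0.9455] o=[0.7696, 1.1714, 0.2279] → [1.9138, -0.2165, 0.1327, -0.1006, -0.3096, 0.9455]
J4: z=[-0.7954, -0.5459, -0.2634] o=[1.0924, 0.7509, 0.1246] → [-0.3769, 0.0947, 0.9417, -0.7954, -0.5459, -0.2634]
J5: z=[-0.7954, -0.5459, -0.2634] o=[1.0037, -0.0427, -0.2029] → [-0.3465, 0.3318, 0.3588, -0.7954, -0.5459, -0.2634]
J6: z=[-0.0059, -0.4276, 0.9039] o=[1.1977, -0.2733, -0.3107] → [0.3146, -0.5761, -0.2705, -0.0059, -0.4276, 0.9039]
V = J·q̇ = [-0.0959, -0.0183, 0.5119, 0.0035, 0.7142, -0.2065]

-0.0959 -0.0183 0.5119 0.0035 0.7142 -0.2065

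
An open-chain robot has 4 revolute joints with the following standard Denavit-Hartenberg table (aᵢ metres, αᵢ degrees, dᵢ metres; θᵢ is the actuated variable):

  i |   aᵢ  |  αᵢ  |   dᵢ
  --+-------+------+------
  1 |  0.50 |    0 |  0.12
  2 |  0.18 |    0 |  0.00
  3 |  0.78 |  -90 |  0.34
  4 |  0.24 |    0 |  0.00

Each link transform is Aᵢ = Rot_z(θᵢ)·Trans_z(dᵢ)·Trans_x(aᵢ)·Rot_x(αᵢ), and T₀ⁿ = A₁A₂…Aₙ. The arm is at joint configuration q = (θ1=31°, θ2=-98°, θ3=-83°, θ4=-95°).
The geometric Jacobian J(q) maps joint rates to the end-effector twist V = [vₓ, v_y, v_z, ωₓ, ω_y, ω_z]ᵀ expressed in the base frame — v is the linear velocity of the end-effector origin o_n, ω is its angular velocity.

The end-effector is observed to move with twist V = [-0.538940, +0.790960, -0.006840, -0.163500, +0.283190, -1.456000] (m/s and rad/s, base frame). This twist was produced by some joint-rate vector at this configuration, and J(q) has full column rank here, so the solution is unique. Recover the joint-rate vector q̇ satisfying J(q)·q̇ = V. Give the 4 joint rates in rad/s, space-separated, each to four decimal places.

-0.3390 -0.5140 -0.6030 -0.3270

o_n = [-0.1585, -0.2877, 0.6991]
J₁: ẑ×o_n = [0.2877, -0.1585, 0.0000], ω = ẑ
J2: z=[0.0000, 0.0000, 1.0000] o=[0.4286, 0.2575, 0.1200] → [0.5452, -0.5871, 0.0000, 0.0000, 0.0000, 1.0000]
J3: z=[0.0000, 0.0000, 1.0000] o=[0.4989, 0.0918, 0.1200] → [0.3795, -0.6574, 0.0000, 0.0000, 0.0000, 1.0000]
J4: z=[0.5000, -0.8660, 0.0000] o=[-0.1766, -0.2982, 0.4600] → [-0.2071, -0.1195, 0.0209, 0.5000, -0.8660, 0.0000]
q̇ = J⁺·V = [-0.3390, -0.5140, -0.6030, -0.3270]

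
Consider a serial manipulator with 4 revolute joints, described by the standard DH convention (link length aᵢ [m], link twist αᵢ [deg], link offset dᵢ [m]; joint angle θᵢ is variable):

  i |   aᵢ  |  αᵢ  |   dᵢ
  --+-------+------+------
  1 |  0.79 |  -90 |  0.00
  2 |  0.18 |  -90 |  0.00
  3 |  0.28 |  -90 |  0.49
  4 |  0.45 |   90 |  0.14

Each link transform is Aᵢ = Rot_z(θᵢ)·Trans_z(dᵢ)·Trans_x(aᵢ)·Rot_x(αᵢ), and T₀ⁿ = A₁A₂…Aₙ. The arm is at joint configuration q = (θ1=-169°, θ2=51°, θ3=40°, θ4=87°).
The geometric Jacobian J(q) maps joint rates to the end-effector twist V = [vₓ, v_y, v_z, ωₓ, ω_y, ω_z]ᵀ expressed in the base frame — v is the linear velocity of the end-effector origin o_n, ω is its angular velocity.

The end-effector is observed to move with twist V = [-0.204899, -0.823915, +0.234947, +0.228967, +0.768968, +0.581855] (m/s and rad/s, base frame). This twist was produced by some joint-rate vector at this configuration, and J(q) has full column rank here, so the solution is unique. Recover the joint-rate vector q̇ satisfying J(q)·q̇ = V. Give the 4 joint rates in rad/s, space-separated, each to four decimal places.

0.8620 -0.6920 0.4650 0.0250

o_n = [-1.0014, 0.1134, -0.2762]
J₁: ẑ×o_n = [-0.1134, -1.0014, 0.0000], ω = ẑ
J2: z=[0.1908, -0.9816, 0.0000] o=[-0.7755, -0.1507, 0.0000] → [0.2711, 0.0527, -0.1714, 0.1908, -0.9816, 0.0000]
J3: z=[0.7629, 0.1483, -0.6293] o=[-0.8867, -0.1724, -0.1399] → [0.1596, 0.1762, 0.2350, 0.7629, 0.1483, -0.6293]
J4: z=[0.2509, 0.8292, 0.4995] o=[-0.6797, 0.0512, -0.6149] → [0.2498, -0.2457, 0.2824, 0.2509, 0.8292, 0.4995]
q̇ = J⁺·V = [0.8620, -0.6920, 0.4650, 0.0250]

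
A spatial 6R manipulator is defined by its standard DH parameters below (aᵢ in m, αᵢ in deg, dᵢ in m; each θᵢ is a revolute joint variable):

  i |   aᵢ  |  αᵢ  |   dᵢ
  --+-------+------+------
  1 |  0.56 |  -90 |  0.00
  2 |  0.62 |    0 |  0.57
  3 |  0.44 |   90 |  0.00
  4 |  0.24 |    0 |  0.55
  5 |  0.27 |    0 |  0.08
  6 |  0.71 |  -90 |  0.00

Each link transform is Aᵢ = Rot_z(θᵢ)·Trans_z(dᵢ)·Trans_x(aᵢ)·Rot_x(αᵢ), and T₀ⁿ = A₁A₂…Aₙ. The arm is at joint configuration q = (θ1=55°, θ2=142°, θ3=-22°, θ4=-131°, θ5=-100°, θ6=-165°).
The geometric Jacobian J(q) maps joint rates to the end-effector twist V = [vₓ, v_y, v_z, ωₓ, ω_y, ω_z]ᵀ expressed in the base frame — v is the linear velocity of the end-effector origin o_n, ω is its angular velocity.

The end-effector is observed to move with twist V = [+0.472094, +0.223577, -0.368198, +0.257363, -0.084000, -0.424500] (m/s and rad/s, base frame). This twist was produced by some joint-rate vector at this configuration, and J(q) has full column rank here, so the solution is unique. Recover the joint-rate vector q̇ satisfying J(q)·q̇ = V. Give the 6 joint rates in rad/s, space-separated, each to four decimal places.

-0.3790 -0.5910 0.3320 0.9850 -0.6790 -0.2150

o_n = [0.0083, 0.3281, -1.2917]
J₁: ẑ×o_n = [-0.3281, 0.0083, 0.0000], ω = ẑ
J2: z=[-0.8192, 0.5736, 0.0000] o=[0.3212, 0.4587, 0.0000] → [-0.7409, -1.0581, 0.2865, -0.8192, 0.5736, 0.0000]
J3: z=[-0.8192, 0.5736, 0.0000] o=[-0.4259, 0.3855, -0.3817] → [-0.5219, -0.7454, -0.2021, -0.8192, 0.5736, 0.0000]
J4: z=[0.4967, 0.7094, -0.5000] o=[-0.5521, 0.2052, -0.7628] → [-0.3138, -0.0175, -0.3366, 0.4967, 0.7094, -0.5000]
J5: z=[0.4967, 0.7094, -0.5000] o=[-0.0854, 0.5560, -0.9014] → [-0.3908, 0.1470, -0.1797, 0.4967, 0.7094, -0.5000]
J6: z=[0.4967, 0.7094, -0.5000] o=[-0.1688, 0.8027, -0.7942] → [-0.5902, 0.1585, -0.3614, 0.4967, 0.7094, -0.5000]
q̇ = J⁺·V = [-0.3790, -0.5910, 0.3320, 0.9850, -0.6790, -0.2150]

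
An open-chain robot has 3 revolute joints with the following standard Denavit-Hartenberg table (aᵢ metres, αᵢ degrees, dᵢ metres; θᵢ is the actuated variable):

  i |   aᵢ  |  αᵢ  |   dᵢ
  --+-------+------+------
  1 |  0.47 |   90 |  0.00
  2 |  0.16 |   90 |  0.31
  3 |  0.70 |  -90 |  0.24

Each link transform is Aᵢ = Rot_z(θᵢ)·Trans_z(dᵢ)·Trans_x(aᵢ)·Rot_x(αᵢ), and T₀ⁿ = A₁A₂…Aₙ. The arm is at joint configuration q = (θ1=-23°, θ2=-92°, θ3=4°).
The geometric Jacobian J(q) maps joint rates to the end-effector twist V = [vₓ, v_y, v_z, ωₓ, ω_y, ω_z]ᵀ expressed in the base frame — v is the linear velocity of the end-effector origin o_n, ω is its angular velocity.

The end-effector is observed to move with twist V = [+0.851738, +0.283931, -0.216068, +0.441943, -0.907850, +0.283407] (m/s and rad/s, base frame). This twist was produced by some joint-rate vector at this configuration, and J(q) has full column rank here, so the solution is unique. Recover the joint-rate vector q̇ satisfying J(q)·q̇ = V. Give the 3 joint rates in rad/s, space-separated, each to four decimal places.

0.3100 0.6630 -0.7620

o_n = [0.0441, -0.4085, -0.8494]
J₁: ẑ×o_n = [0.4085, 0.0441, -0.0000], ω = ẑ
J2: z=[-0.3907, -0.9205, 0.0000] o=[0.4326, -0.1836, 0.0000] → [0.7819, -0.3319, -0.2698, -0.3907, -0.9205, 0.0000]
J3: z=[-0.9199, 0.3905, 0.0349] o=[0.3064, -0.4668, -0.1599] → [-0.2713, -0.6434, 0.0488, -0.9199, 0.3905, 0.0349]
q̇ = J⁺·V = [0.3100, 0.6630, -0.7620]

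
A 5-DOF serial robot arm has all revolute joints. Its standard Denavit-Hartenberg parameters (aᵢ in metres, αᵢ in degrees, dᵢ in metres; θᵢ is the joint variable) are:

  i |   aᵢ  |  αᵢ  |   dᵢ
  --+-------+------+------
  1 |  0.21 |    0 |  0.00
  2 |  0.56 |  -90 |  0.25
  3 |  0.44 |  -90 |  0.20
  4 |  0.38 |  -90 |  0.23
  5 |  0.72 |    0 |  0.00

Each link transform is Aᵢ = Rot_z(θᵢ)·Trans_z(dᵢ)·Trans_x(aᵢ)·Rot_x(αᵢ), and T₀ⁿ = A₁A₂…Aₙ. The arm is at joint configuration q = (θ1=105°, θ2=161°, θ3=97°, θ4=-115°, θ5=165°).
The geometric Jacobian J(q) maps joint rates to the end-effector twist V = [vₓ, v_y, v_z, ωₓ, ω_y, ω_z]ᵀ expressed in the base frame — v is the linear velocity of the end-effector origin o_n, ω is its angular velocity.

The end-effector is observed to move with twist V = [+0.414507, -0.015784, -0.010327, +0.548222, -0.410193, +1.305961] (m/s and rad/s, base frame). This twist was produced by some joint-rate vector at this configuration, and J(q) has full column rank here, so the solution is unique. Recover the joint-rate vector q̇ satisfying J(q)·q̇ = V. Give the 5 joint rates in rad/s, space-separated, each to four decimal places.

0.6670 0.3010 0.7530 -0.3270 -0.4200

o_n = [-0.1712, -0.2369, -0.3137]
J₁: ẑ×o_n = [0.2369, -0.1712, 0.0000], ω = ẑ
J2: z=[0.0000, 0.0000, 1.0000] o=[-0.0544, 0.2028, 0.0000] → [0.4397, -0.1169, 0.0000, 0.0000, 0.0000, 1.0000]
J3: z=[0.9976, -0.0698, 0.0000] o=[-0.0934, -0.3558, 0.2500] → [0.0393, 0.5624, 0.1132, 0.9976, -0.0698, 0.0000]
J4: z=[0.0692, 0.9901, 0.1219] o=[0.1098, -0.3163, -0.1867] → [-0.1354, -0.0255, 0.2838, 0.0692, 0.9901, 0.1219]
J5: z=[0.4293, 0.0807, -0.8996] o=[0.4680, -0.1321, 0.0007] → [-0.1197, 0.7100, 0.0066, 0.4293, 0.0807, -0.8996]
q̇ = J⁺·V = [0.6670, 0.3010, 0.7530, -0.3270, -0.4200]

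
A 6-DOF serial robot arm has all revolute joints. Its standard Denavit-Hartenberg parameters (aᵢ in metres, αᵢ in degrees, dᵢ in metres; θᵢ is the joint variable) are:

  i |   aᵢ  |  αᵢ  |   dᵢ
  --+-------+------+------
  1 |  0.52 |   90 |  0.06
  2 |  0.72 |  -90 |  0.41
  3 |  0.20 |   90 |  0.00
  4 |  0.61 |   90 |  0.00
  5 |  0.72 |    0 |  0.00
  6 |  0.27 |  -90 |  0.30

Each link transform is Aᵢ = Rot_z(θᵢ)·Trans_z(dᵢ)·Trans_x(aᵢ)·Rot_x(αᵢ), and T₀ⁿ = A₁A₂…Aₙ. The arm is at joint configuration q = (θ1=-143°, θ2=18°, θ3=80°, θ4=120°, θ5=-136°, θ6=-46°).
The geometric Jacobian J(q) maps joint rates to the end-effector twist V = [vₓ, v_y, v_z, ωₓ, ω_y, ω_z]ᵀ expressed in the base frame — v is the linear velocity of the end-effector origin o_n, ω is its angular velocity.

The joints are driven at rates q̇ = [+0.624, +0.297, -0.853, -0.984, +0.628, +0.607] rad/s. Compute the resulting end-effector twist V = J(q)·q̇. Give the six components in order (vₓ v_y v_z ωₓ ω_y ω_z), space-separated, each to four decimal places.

o_n = [-0.5387, -0.6759, 0.1588]
J₁: ẑ×o_n = [0.6759, -0.5387, 0.0000], ω = ẑ
J2: z=[-0.6018, 0.7986, 0.0000] o=[-0.4153, -0.3129, 0.0600] → [0.0789, 0.0595, 0.3170, -0.6018, 0.7986, 0.0000]
J3: z=[0.2468, 0.1860, 0.9511] o=[-1.2089, -0.3976, 0.2825] → [0.2416, 0.6679, -0.1933, 0.2468, 0.1860, 0.9511]
J4: z=[-0.8525, -0.4250, 0.3043] o=[-1.1168, -0.5748, 0.2932] → [0.0879, 0.0614, 0.3318, -0.8525, -0.4250, 0.3043]
J5: z=[0.5224, -0.6742, 0.5220] o=[-1.1269, -0.2063, 0.7793] → [0.6634, 0.6312, 0.1513, 0.5224, -0.6742, 0.5220]
J6: z=[0.5224, -0.6742, 0.5220] o=[-0.6919, -0.3066, 0.2144] → [0.2302, 0.1090, -0.0896, 0.5224, -0.6742, 0.5220]
V = J·q̇ = [0.7089, -0.4860, -0.0269, 1.0948, -0.3359, 0.1580]

0.7089 -0.4860 -0.0269 1.0948 -0.3359 0.1580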